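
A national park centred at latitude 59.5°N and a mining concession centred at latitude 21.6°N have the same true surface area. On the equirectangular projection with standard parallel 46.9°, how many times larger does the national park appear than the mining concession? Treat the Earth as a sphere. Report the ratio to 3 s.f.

The equidistant cylindrical projection with φ₀ = 46.9° has h = 1 (meridians true) and k = cos φ₀ / cos φ along parallels.
Areal scale at 59.5°: h·k = 1.000 × 1.346 = 1.346.
Areal scale at 21.6°: h·k = 1.000 × 0.7349 = 0.7349.
Ratio = 1.346/0.7349 ≈ 1.83.

1.83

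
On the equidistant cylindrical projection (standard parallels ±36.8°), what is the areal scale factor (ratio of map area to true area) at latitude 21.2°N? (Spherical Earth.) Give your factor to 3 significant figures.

0.859

With standard parallel φ₀ = 36.8°, the equirectangular projection gives x = Rλ cos φ₀, y = Rφ, so h = 1 and k = cos 36.8° / cos φ.
Areal scale = h·k = 1 × cos φ₀ / cos φ; at 21.2°, h = 1.000, k = 0.8589, so h·k = 0.8589.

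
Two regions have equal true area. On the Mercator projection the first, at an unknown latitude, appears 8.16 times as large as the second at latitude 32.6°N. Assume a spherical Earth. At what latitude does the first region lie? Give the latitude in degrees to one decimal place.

For equal true areas on Mercator, apparent areas scale as sec²φ, so the ratio is cos²φ₂ / cos²φ₁.
cos²φ₂ / cos²φ₁ = 8.16  ⇒  cos φ₁ = cos 32.6° / √8.16 = 0.8425/2.857 = 0.2949.
φ₁ = arccos(0.2949) ≈ 72.8°.

72.8°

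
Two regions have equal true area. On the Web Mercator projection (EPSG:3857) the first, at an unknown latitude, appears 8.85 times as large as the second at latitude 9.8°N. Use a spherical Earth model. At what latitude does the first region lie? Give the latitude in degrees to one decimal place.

On Mercator, (apparent₁)/(apparent₂) = sec²φ₁ / sec²φ₂ when true areas are equal.
cos²φ₂ / cos²φ₁ = 8.85  ⇒  cos φ₁ = cos 9.8° / √8.85 = 0.9854/2.975 = 0.3312.
φ₁ = arccos(0.3312) ≈ 70.7°.

70.7°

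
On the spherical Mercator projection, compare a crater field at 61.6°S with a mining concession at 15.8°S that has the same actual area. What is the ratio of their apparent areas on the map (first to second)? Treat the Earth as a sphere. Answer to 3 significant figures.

Mercator is conformal with k = sec φ, so areal scale = k² = sec²φ.
At 61.6°: sec²(61.6°) = 1/0.4756² = 4.421.
At 15.8°: sec²(15.8°) = 1/0.9622² = 1.080.
Ratio = 4.421/1.080 = cos²(15.8°)/cos²(61.6°) ≈ 4.09.

4.09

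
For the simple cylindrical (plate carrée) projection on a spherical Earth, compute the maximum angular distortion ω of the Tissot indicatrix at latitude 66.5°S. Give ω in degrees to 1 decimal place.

Plate carrée maps x = Rλ, y = Rφ. The meridian scale is h = 1 and the parallel scale is k = 1/cos φ = sec φ.
At 66.5°: h = 1.000, k = 2.508; principal scales a = 2.508, b = 1.000.
sin(ω/2) = (a − b)/(a + b) = 1.508/3.508 = 0.4298, so ω = 2 arcsin(0.4298) ≈ 50.9°.

50.9°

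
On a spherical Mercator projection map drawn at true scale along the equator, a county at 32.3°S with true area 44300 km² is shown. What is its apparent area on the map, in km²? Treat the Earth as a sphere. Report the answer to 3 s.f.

Mercator is conformal, so the point scale is isotropic: h = k = sec φ = 1/cos φ.
Areal scale = k² = sec²φ = 1/cos²(32.3°) = 1/0.8453² = 1.400.
Apparent area = 44300 × 1.400 ≈ 62000 km².

62000 km²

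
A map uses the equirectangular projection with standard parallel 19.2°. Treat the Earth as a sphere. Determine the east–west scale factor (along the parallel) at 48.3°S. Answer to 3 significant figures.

1.42

With standard parallel φ₀ = 19.2°, the equirectangular projection gives x = Rλ cos φ₀, y = Rφ, so h = 1 and k = cos 19.2° / cos φ.
k = cos 19.2° / cos 48.3° = 0.9444/0.6652 = 1.420.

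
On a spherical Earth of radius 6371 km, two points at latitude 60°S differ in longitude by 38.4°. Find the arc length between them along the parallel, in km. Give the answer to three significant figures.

2130 km

Arc length along a parallel = R cos φ · Δλ (with Δλ in radians).
= 6371 × cos 60° × (38.4° × π/180) = 6371 × 0.5000 × 0.6702 ≈ 2130 km.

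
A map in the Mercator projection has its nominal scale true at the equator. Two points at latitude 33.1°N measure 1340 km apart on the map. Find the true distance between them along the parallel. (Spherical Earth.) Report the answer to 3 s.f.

Mercator is conformal, so the point scale is isotropic: h = k = sec φ = 1/cos φ.
Along the parallel at 33.1°, map distances are exaggerated by k = sec 33.1° = 1.194.
True distance = 1340 / 1.194 = 1340 × cos 33.1° ≈ 1120 km.

1120 km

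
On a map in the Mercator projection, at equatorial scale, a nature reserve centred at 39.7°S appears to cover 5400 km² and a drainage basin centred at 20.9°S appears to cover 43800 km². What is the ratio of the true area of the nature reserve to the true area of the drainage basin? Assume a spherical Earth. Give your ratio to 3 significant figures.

0.0836

On Mercator the areal scale is sec²φ, so true area = apparent × cos²φ.
True area of nature reserve: 5400 × cos²(39.7°) = 5400 × 0.5920 = 3197 km².
True area of drainage basin: 43800 × cos²(20.9°) = 43800 × 0.8727 = 38230 km².
Ratio = 3197 / 38230 ≈ 0.0836.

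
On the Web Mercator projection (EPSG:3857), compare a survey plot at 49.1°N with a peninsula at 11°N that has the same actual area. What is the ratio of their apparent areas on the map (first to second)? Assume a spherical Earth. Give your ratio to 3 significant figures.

2.25

On Mercator, area is exaggerated by sec²φ = 1/cos²φ.
At 49.1°: sec²(49.1°) = 1/0.6547² = 2.333.
At 11°: sec²(11°) = 1/0.9816² = 1.038.
Ratio = 2.333/1.038 = cos²(11°)/cos²(49.1°) ≈ 2.25.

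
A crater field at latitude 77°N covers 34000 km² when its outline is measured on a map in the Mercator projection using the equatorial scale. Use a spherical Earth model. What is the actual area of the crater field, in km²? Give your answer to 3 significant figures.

1720 km²

Mercator is conformal, so the point scale is isotropic: h = k = sec φ = 1/cos φ.
Areal scale = k² = sec²φ = 1/cos²(77°) = 1/0.2250² = 19.76.
True area = apparent / (areal scale) = 34000 / 19.76 ≈ 1720 km².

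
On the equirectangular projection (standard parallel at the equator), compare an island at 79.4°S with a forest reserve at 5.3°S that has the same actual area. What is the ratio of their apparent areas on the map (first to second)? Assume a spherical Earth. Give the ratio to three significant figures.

Plate carrée maps x = Rλ, y = Rφ. The meridian scale is h = 1 and the parallel scale is k = 1/cos φ = sec φ.
Areal scale at 79.4°: h·k = 1.000 × 5.436 = 5.436.
Areal scale at 5.3°: h·k = 1.000 × 1.004 = 1.004.
Ratio = 5.436/1.004 ≈ 5.41.

5.41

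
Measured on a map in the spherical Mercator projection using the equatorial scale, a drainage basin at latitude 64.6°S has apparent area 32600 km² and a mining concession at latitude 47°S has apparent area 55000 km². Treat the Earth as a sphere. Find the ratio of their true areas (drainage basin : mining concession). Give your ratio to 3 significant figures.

0.234

On Mercator the areal scale is sec²φ, so true area = apparent × cos²φ.
True area of drainage basin: 32600 × cos²(64.6°) = 32600 × 0.1840 = 5998 km².
True area of mining concession: 55000 × cos²(47°) = 55000 × 0.4651 = 25580 km².
Ratio = 5998 / 25580 ≈ 0.234.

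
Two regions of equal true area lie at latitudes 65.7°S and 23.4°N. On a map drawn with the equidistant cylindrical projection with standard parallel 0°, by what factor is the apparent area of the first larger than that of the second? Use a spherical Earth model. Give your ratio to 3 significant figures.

2.23

For the equirectangular projection with φ₀ = 0 (plate carrée), h = 1 along meridians and k = sec φ along parallels.
Areal scale at 65.7°: h·k = 1.000 × 2.430 = 2.430.
Areal scale at 23.4°: h·k = 1.000 × 1.090 = 1.090.
Ratio = 2.430/1.090 ≈ 2.23.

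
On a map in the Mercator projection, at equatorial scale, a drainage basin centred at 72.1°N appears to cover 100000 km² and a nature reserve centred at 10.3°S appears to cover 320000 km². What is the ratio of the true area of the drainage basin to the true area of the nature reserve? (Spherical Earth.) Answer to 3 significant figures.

0.0305

On Mercator the areal scale is sec²φ, so true area = apparent × cos²φ.
True area of drainage basin: 100000 × cos²(72.1°) = 100000 × 0.09447 = 9447 km².
True area of nature reserve: 320000 × cos²(10.3°) = 320000 × 0.9680 = 309800 km².
Ratio = 9447 / 309800 ≈ 0.0305.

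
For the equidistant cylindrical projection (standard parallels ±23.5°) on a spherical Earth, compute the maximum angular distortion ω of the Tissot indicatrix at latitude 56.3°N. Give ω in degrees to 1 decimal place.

With standard parallel φ₀ = 23.5°, the equirectangular projection gives x = Rλ cos φ₀, y = Rφ, so h = 1 and k = cos 23.5° / cos φ.
At 56.3°: h = 1.000, k = 1.653; principal scales a = 1.653, b = 1.000.
sin(ω/2) = (a − b)/(a + b) = 0.6528/2.653 = 0.2461, so ω = 2 arcsin(0.2461) ≈ 28.5°.

28.5°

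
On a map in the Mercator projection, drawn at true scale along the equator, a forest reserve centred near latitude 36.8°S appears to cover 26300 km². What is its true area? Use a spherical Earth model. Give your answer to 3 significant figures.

Mercator is conformal, so the point scale is isotropic: h = k = sec φ = 1/cos φ.
Areal scale = k² = sec²φ = 1/cos²(36.8°) = 1/0.8007² = 1.560.
True area = apparent / (areal scale) = 26300 / 1.560 ≈ 16900 km².

16900 km²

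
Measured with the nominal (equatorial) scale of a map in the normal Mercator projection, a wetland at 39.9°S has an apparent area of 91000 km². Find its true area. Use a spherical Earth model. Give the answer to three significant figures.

53600 km²

For Mercator, h = k = sec φ (a conformal cylindrical projection has a single point scale, 1/cos φ).
Areal scale = k² = sec²φ = 1/cos²(39.9°) = 1/0.7672² = 1.699.
True area = apparent / (areal scale) = 91000 / 1.699 ≈ 53600 km².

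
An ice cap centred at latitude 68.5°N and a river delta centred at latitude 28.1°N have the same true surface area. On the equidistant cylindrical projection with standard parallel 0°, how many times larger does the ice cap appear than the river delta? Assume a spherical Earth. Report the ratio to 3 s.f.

For the equirectangular projection with φ₀ = 0 (plate carrée), h = 1 along meridians and k = sec φ along parallels.
Areal scale at 68.5°: h·k = 1.000 × 2.729 = 2.729.
Areal scale at 28.1°: h·k = 1.000 × 1.134 = 1.134.
Ratio = 2.729/1.134 ≈ 2.41.

2.41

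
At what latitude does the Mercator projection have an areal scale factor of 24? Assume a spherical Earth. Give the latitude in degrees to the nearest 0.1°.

Mercator areal scale is sec²φ.
sec²φ = 24  ⇒  cos²φ = 0.04167  ⇒  cos φ = 0.2041.
φ = arccos(0.2041) ≈ 78.2°.

78.2°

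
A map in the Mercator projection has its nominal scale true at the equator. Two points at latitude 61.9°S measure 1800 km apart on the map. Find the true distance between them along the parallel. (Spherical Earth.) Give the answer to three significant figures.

The Mercator projection is conformal; its linear scale factor is the same in every direction and equals sec φ = 1/cos φ.
Along the parallel at 61.9°, map distances are exaggerated by k = sec 61.9° = 2.123.
True distance = 1800 / 2.123 = 1800 × cos 61.9° ≈ 848 km.

848 km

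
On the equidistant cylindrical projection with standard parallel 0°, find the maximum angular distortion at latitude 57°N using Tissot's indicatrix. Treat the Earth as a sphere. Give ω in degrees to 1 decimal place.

34.3°

In the plate carrée (x = Rλ, y = Rφ), meridians are true-scale (h = 1) and parallels are stretched by k = sec φ.
At 57°: h = 1.000, k = 1.836; principal scales a = 1.836, b = 1.000.
sin(ω/2) = (a − b)/(a + b) = 0.8361/2.836 = 0.2948, so ω = 2 arcsin(0.2948) ≈ 34.3°.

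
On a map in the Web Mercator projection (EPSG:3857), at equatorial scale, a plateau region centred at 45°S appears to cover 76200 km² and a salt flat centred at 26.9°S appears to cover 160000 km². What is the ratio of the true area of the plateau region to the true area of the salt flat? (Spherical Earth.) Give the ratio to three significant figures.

Mercator's areal exaggeration is sec²φ; hence true area = (apparent area) · cos²φ.
True area of plateau region: 76200 × cos²(45°) = 76200 × 0.5000 = 38100 km².
True area of salt flat: 160000 × cos²(26.9°) = 160000 × 0.7953 = 127200 km².
Ratio = 38100 / 127200 ≈ 0.299.

0.299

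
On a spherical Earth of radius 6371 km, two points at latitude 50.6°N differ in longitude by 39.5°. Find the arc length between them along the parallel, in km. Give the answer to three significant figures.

2790 km

Arc length along a parallel = R cos φ · Δλ (with Δλ in radians).
= 6371 × cos 50.6° × (39.5° × π/180) = 6371 × 0.6347 × 0.6894 ≈ 2790 km.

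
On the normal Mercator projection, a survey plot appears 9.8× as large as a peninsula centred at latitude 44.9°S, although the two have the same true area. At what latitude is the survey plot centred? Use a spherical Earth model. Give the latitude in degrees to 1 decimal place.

For equal true areas on Mercator, apparent areas scale as sec²φ, so the ratio is cos²φ₂ / cos²φ₁.
cos²φ₂ / cos²φ₁ = 9.8  ⇒  cos φ₁ = cos 44.9° / √9.8 = 0.7083/3.130 = 0.2263.
φ₁ = arccos(0.2263) ≈ 76.9°.

76.9°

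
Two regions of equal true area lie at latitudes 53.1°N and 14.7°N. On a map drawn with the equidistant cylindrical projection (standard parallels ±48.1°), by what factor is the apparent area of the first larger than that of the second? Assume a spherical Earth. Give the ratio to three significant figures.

1.61

In the equirectangular projection with standard parallel φ₀ = 48.1° (x = Rλ cos φ₀, y = Rφ), meridians are true-scale (h = 1) and the parallel scale is k = cos φ₀ / cos φ.
Areal scale at 53.1°: h·k = 1.000 × 1.112 = 1.112.
Areal scale at 14.7°: h·k = 1.000 × 0.6904 = 0.6904.
Ratio = 1.112/0.6904 ≈ 1.61.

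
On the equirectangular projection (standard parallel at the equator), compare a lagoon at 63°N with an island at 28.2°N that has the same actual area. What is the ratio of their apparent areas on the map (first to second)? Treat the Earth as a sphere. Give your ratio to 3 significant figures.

1.94

For the equirectangular projection with φ₀ = 0 (plate carrée), h = 1 along meridians and k = sec φ along parallels.
Areal scale at 63°: h·k = 1.000 × 2.203 = 2.203.
Areal scale at 28.2°: h·k = 1.000 × 1.135 = 1.135.
Ratio = 2.203/1.135 ≈ 1.94.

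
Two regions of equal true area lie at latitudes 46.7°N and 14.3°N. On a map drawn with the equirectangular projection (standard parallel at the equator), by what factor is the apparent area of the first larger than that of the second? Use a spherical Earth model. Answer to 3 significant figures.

Plate carrée maps x = Rλ, y = Rφ. The meridian scale is h = 1 and the parallel scale is k = 1/cos φ = sec φ.
Areal scale at 46.7°: h·k = 1.000 × 1.458 = 1.458.
Areal scale at 14.3°: h·k = 1.000 × 1.032 = 1.032.
Ratio = 1.458/1.032 ≈ 1.41.

1.41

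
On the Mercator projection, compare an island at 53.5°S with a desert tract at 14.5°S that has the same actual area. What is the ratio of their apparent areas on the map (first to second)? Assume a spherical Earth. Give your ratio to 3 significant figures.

Mercator is conformal with k = sec φ, so areal scale = k² = sec²φ.
At 53.5°: sec²(53.5°) = 1/0.5948² = 2.826.
At 14.5°: sec²(14.5°) = 1/0.9681² = 1.067.
Ratio = 2.826/1.067 = cos²(14.5°)/cos²(53.5°) ≈ 2.65.

2.65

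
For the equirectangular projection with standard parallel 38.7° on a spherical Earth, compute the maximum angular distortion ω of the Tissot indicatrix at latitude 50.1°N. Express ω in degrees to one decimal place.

With standard parallel φ₀ = 38.7°, the equirectangular projection gives x = Rλ cos φ₀, y = Rφ, so h = 1 and k = cos 38.7° / cos φ.
At 50.1°: h = 1.000, k = 1.217; principal scales a = 1.217, b = 1.000.
sin(ω/2) = (a − b)/(a + b) = 0.2167/2.217 = 0.09774, so ω = 2 arcsin(0.09774) ≈ 11.2°.

11.2°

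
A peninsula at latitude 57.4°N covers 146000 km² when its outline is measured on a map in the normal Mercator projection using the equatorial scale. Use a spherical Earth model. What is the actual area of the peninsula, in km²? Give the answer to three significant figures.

42400 km²

Mercator is conformal, so the point scale is isotropic: h = k = sec φ = 1/cos φ.
Areal scale = k² = sec²φ = 1/cos²(57.4°) = 1/0.5388² = 3.445.
True area = apparent / (areal scale) = 146000 / 3.445 ≈ 42400 km².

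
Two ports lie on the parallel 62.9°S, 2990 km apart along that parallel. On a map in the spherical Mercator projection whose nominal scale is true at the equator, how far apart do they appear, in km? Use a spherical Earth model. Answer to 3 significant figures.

6560 km

Mercator is conformal, so the point scale is isotropic: h = k = sec φ = 1/cos φ.
Along the parallel, k = sec 62.9° = 1/0.4555 = 2.195.
Map distance = 2990 × 2.195 ≈ 6560 km.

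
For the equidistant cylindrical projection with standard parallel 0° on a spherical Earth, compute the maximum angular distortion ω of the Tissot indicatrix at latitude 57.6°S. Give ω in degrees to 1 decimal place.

Plate carrée maps x = Rλ, y = Rφ. The meridian scale is h = 1 and the parallel scale is k = 1/cos φ = sec φ.
At 57.6°: h = 1.000, k = 1.866; principal scales a = 1.866, b = 1.000.
sin(ω/2) = (a − b)/(a + b) = 0.8663/2.866 = 0.3022, so ω = 2 arcsin(0.3022) ≈ 35.2°.

35.2°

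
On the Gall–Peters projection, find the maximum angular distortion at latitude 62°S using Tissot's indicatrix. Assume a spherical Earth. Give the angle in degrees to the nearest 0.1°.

45.7°

The Gall–Peters projection is cylindrical equal-area with φ₀ = 45°. A cylindrical equal-area projection with standard parallel φ₀ has meridian scale h = cos φ / cos φ₀ and parallel scale k = cos φ₀ / cos φ (so areas are preserved, h·k = 1).
At 62°: h = 0.6639, k = 1.506; principal scales a = 1.506, b = 0.6639.
sin(ω/2) = (a − b)/(a + b) = 0.8422/2.170 = 0.3881, so ω = 2 arcsin(0.3881) ≈ 45.7°.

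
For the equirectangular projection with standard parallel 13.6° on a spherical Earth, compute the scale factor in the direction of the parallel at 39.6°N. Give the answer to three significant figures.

In the equirectangular projection with standard parallel φ₀ = 13.6° (x = Rλ cos φ₀, y = Rφ), meridians are true-scale (h = 1) and the parallel scale is k = cos φ₀ / cos φ.
k = cos 13.6° / cos 39.6° = 0.9720/0.7705 = 1.261.

1.26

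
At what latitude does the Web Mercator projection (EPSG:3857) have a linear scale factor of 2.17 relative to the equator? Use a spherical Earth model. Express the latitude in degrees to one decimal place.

62.6°

Mercator scale is k = sec φ = 1/cos φ.
1/cos φ = 2.17  ⇒  cos φ = 0.4608  ⇒  φ = arccos(0.4608) ≈ 62.6°.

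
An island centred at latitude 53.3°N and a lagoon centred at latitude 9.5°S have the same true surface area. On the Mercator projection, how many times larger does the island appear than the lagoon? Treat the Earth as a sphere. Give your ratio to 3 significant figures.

On Mercator, area is exaggerated by sec²φ = 1/cos²φ.
At 53.3°: sec²(53.3°) = 1/0.5976² = 2.800.
At 9.5°: sec²(9.5°) = 1/0.9863² = 1.028.
Ratio = 2.800/1.028 = cos²(9.5°)/cos²(53.3°) ≈ 2.72.

2.72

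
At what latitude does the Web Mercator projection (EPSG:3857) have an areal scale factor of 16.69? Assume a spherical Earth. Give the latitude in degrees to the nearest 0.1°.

Mercator areal scale is sec²φ.
sec²φ = 16.69  ⇒  cos²φ = 0.05992  ⇒  cos φ = 0.2448.
φ = arccos(0.2448) ≈ 75.8°.

75.8°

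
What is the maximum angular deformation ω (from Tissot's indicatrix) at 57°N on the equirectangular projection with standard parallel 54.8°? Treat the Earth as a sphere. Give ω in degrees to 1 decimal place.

3.3°

With standard parallel φ₀ = 54.8°, the equirectangular projection gives x = Rλ cos φ₀, y = Rφ, so h = 1 and k = cos 54.8° / cos φ.
At 57°: h = 1.000, k = 1.058; principal scales a = 1.058, b = 1.000.
sin(ω/2) = (a − b)/(a + b) = 0.05837/2.058 = 0.02836, so ω = 2 arcsin(0.02836) ≈ 3.3°.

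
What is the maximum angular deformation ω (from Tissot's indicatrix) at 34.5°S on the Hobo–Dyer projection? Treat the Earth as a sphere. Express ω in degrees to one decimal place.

Hobo–Dyer is a cylindrical equal-area projection with standard parallels at ±37.5°. Cylindrical equal-area (φ₀ = 37.5°): h = cos φ / cos 37.5° along meridians, k = cos 37.5° / cos φ along parallels; h·k = 1.
At 34.5°: h = 1.039, k = 0.9627; principal scales a = 1.039, b = 0.9627.
sin(ω/2) = (a − b)/(a + b) = 0.07613/2.001 = 0.03804, so ω = 2 arcsin(0.03804) ≈ 4.4°.

4.4°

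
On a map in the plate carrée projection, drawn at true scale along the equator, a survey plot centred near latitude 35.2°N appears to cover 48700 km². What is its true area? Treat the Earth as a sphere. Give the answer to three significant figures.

For the equirectangular projection with φ₀ = 0 (plate carrée), h = 1 along meridians and k = sec φ along parallels.
Areal scale = h·k = 1 × sec φ; at 35.2°, h = 1.000, k = 1.224, so h·k = 1.224.
True area = apparent / (areal scale) = 48700 / 1.224 ≈ 39800 km².

39800 km²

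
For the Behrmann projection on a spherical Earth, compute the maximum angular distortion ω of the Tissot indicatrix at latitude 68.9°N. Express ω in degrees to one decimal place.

89.7°

The Behrmann projection is cylindrical equal-area with φ₀ = 30°. Cylindrical equal-area (φ₀ = 30°): h = cos φ / cos 30° along meridians, k = cos 30° / cos φ along parallels; h·k = 1.
At 68.9°: h = 0.4157, k = 2.406; principal scales a = 2.406, b = 0.4157.
sin(ω/2) = (a − b)/(a + b) = 1.990/2.821 = 0.7053, so ω = 2 arcsin(0.7053) ≈ 89.7°.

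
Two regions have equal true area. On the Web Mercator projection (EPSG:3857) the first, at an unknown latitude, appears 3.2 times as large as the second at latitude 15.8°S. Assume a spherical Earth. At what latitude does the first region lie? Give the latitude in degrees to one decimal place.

Mercator areal scale is sec²φ, so apparent-area ratio = sec²φ₁ / sec²φ₂ = cos²φ₂ / cos²φ₁.
cos²φ₂ / cos²φ₁ = 3.2  ⇒  cos φ₁ = cos 15.8° / √3.2 = 0.9622/1.789 = 0.5379.
φ₁ = arccos(0.5379) ≈ 57.5°.

57.5°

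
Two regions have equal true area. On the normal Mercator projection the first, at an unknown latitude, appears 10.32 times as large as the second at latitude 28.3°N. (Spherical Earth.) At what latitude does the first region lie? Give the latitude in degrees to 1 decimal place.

For equal true areas on Mercator, apparent areas scale as sec²φ, so the ratio is cos²φ₂ / cos²φ₁.
cos²φ₂ / cos²φ₁ = 10.32  ⇒  cos φ₁ = cos 28.3° / √10.32 = 0.8805/3.212 = 0.2741.
φ₁ = arccos(0.2741) ≈ 74.1°.

74.1°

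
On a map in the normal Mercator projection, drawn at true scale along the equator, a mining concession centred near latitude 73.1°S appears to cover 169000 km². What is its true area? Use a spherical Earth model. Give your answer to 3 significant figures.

14300 km²

The Mercator projection is conformal; its linear scale factor is the same in every direction and equals sec φ = 1/cos φ.
Areal scale = k² = sec²φ = 1/cos²(73.1°) = 1/0.2907² = 11.83.
True area = apparent / (areal scale) = 169000 / 11.83 ≈ 14300 km².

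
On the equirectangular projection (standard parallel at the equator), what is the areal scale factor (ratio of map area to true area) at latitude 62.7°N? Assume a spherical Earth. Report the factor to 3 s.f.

2.18

For the equirectangular projection with φ₀ = 0 (plate carrée), h = 1 along meridians and k = sec φ along parallels.
Areal scale = h·k = 1 × sec φ; at 62.7°, h = 1.000, k = 2.180, so h·k = 2.180.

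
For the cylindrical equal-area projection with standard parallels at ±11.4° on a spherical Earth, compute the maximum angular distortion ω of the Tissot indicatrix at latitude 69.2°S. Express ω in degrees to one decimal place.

A cylindrical equal-area projection with standard parallel φ₀ has meridian scale h = cos φ / cos φ₀ and parallel scale k = cos φ₀ / cos φ (so areas are preserved, h·k = 1).
At 69.2°: h = 0.3623, k = 2.760; principal scales a = 2.760, b = 0.3623.
sin(ω/2) = (a − b)/(a + b) = 2.398/3.123 = 0.7680, so ω = 2 arcsin(0.7680) ≈ 100.3°.

100.3°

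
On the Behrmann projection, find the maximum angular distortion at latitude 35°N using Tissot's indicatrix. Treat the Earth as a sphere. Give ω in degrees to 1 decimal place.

6.4°

Behrmann is a cylindrical equal-area projection with standard parallels at ±30°. For cylindrical equal-area with standard parallel φ₀, h = cos φ / cos φ₀ and k = cos φ₀ / cos φ, so h·k = 1.
At 35°: h = 0.9459, k = 1.057; principal scales a = 1.057, b = 0.9459.
sin(ω/2) = (a − b)/(a + b) = 0.1113/2.003 = 0.05559, so ω = 2 arcsin(0.05559) ≈ 6.4°.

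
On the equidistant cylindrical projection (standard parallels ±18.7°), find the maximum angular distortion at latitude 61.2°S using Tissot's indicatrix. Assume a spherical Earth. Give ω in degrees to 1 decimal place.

38.0°

In the equirectangular projection with standard parallel φ₀ = 18.7° (x = Rλ cos φ₀, y = Rφ), meridians are true-scale (h = 1) and the parallel scale is k = cos φ₀ / cos φ.
At 61.2°: h = 1.000, k = 1.966; principal scales a = 1.966, b = 1.000.
sin(ω/2) = (a − b)/(a + b) = 0.9662/2.966 = 0.3257, so ω = 2 arcsin(0.3257) ≈ 38.0°.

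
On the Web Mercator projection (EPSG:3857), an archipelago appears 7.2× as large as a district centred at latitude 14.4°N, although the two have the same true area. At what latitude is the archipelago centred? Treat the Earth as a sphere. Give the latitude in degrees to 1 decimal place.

Mercator areal scale is sec²φ, so apparent-area ratio = sec²φ₁ / sec²φ₂ = cos²φ₂ / cos²φ₁.
cos²φ₂ / cos²φ₁ = 7.2  ⇒  cos φ₁ = cos 14.4° / √7.2 = 0.9686/2.683 = 0.3610.
φ₁ = arccos(0.3610) ≈ 68.8°.

68.8°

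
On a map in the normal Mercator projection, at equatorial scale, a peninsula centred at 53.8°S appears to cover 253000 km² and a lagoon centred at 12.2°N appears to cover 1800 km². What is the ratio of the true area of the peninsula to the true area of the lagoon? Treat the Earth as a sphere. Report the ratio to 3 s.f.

On Mercator the areal scale is sec²φ, so true area = apparent × cos²φ.
True area of peninsula: 253000 × cos²(53.8°) = 253000 × 0.3488 = 88250 km².
True area of lagoon: 1800 × cos²(12.2°) = 1800 × 0.9553 = 1720 km².
Ratio = 88250 / 1720 ≈ 51.3.

51.3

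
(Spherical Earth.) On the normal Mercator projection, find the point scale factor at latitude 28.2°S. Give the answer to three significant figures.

The Mercator projection is conformal; its linear scale factor is the same in every direction and equals sec φ = 1/cos φ.
k = 1/cos 28.2° = 1/0.8813 = 1.135.

1.13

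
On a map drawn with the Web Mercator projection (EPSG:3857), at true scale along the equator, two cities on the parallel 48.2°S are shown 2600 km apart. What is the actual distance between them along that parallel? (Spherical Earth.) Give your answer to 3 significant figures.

Mercator is conformal, so the point scale is isotropic: h = k = sec φ = 1/cos φ.
Along the parallel at 48.2°, map distances are exaggerated by k = sec 48.2° = 1.500.
True distance = 2600 / 1.500 = 2600 × cos 48.2° ≈ 1730 km.

1730 km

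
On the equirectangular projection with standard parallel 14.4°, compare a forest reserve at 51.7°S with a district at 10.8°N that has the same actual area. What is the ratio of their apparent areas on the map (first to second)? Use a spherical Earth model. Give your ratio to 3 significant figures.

1.58

With standard parallel φ₀ = 14.4°, the equirectangular projection gives x = Rλ cos φ₀, y = Rφ, so h = 1 and k = cos 14.4° / cos φ.
Areal scale at 51.7°: h·k = 1.000 × 1.563 = 1.563.
Areal scale at 10.8°: h·k = 1.000 × 0.9860 = 0.9860.
Ratio = 1.563/0.9860 ≈ 1.58.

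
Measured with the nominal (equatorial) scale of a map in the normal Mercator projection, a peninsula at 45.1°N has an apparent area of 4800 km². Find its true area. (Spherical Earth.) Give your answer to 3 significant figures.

The Mercator projection is conformal; its linear scale factor is the same in every direction and equals sec φ = 1/cos φ.
Areal scale = k² = sec²φ = 1/cos²(45.1°) = 1/0.7059² = 2.007.
True area = apparent / (areal scale) = 4800 / 2.007 ≈ 2390 km².

2390 km²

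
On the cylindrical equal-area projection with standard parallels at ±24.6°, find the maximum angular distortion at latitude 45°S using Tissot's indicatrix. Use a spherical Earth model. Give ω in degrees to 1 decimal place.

Cylindrical equal-area (φ₀ = 24.6°): h = cos φ / cos 24.6° along meridians, k = cos 24.6° / cos φ along parallels; h·k = 1.
At 45°: h = 0.7777, k = 1.286; principal scales a = 1.286, b = 0.7777.
sin(ω/2) = (a − b)/(a + b) = 0.5082/2.064 = 0.2463, so ω = 2 arcsin(0.2463) ≈ 28.5°.

28.5°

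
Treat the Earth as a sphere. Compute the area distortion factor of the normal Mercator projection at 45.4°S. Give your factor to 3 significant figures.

Mercator is conformal, so the point scale is isotropic: h = k = sec φ = 1/cos φ.
Areal scale = k² = sec²φ = 1/cos²(45.4°) = 1/0.7022² = 2.028.

2.03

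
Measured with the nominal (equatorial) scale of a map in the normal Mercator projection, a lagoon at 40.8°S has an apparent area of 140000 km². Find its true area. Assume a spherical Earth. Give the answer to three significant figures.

80200 km²

For Mercator, h = k = sec φ (a conformal cylindrical projection has a single point scale, 1/cos φ).
Areal scale = k² = sec²φ = 1/cos²(40.8°) = 1/0.7570² = 1.745.
True area = apparent / (areal scale) = 140000 / 1.745 ≈ 80200 km².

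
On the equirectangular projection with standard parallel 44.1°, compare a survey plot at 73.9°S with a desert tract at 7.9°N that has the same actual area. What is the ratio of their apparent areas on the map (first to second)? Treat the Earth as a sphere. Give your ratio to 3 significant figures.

With standard parallel φ₀ = 44.1°, the equirectangular projection gives x = Rλ cos φ₀, y = Rφ, so h = 1 and k = cos 44.1° / cos φ.
Areal scale at 73.9°: h·k = 1.000 × 2.590 = 2.590.
Areal scale at 7.9°: h·k = 1.000 × 0.7250 = 0.7250.
Ratio = 2.590/0.7250 ≈ 3.57.

3.57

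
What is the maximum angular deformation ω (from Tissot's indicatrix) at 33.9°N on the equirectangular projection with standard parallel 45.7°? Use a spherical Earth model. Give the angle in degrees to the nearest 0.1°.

In the equirectangular projection with standard parallel φ₀ = 45.7° (x = Rλ cos φ₀, y = Rφ), meridians are true-scale (h = 1) and the parallel scale is k = cos φ₀ / cos φ.
At 33.9°: h = 1.000, k = 0.8415; principal scales a = 1.000, b = 0.8415.
sin(ω/2) = (a − b)/(a + b) = 0.1585/1.841 = 0.08610, so ω = 2 arcsin(0.08610) ≈ 9.9°.

9.9°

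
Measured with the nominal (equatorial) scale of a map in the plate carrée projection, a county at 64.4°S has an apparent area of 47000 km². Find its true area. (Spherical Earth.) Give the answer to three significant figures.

For the equirectangular projection with φ₀ = 0 (plate carrée), h = 1 along meridians and k = sec φ along parallels.
Areal scale = h·k = 1 × sec φ; at 64.4°, h = 1.000, k = 2.314, so h·k = 2.314.
True area = apparent / (areal scale) = 47000 / 2.314 ≈ 20300 km².

20300 km²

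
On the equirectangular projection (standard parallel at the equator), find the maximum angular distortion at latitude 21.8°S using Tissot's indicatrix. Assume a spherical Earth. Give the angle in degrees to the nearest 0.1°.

In the plate carrée (x = Rλ, y = Rφ), meridians are true-scale (h = 1) and parallels are stretched by k = sec φ.
At 21.8°: h = 1.000, k = 1.077; principal scales a = 1.077, b = 1.000.
sin(ω/2) = (a − b)/(a + b) = 0.07702/2.077 = 0.03708, so ω = 2 arcsin(0.03708) ≈ 4.3°.

4.3°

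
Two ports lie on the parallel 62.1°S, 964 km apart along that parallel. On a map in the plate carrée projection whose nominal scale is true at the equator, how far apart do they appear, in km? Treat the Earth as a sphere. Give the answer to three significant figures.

2060 km

In the plate carrée (x = Rλ, y = Rφ), meridians are true-scale (h = 1) and parallels are stretched by k = sec φ.
Along the parallel, k = sec 62.1° = 1/0.4679 = 2.137.
Map distance = 964 × 2.137 ≈ 2060 km.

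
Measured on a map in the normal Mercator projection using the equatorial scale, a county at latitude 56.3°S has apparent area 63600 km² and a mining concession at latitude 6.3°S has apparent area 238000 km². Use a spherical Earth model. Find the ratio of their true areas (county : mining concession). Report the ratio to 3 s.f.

0.0833

Mercator's areal exaggeration is sec²φ; hence true area = (apparent area) · cos²φ.
True area of county: 63600 × cos²(56.3°) = 63600 × 0.3079 = 19580 km².
True area of mining concession: 238000 × cos²(6.3°) = 238000 × 0.9880 = 235100 km².
Ratio = 19580 / 235100 ≈ 0.0833.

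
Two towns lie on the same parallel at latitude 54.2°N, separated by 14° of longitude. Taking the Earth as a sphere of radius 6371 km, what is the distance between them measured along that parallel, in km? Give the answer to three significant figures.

Arc length along a parallel = R cos φ · Δλ (with Δλ in radians).
= 6371 × cos 54.2° × (14° × π/180) = 6371 × 0.5850 × 0.2443 ≈ 911 km.

911 km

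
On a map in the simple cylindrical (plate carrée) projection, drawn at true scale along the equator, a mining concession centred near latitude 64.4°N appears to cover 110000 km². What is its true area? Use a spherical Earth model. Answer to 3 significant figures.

Plate carrée maps x = Rλ, y = Rφ. The meridian scale is h = 1 and the parallel scale is k = 1/cos φ = sec φ.
Areal scale = h·k = 1 × sec φ; at 64.4°, h = 1.000, k = 2.314, so h·k = 2.314.
True area = apparent / (areal scale) = 110000 / 2.314 ≈ 47500 km².

47500 km²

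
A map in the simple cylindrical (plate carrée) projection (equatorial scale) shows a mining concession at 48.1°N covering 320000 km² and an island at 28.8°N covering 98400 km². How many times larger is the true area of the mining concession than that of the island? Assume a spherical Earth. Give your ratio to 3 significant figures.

2.48

On the plate carrée, areal scale = h·k = 1 × sec φ, so true area = apparent × cos φ.
True area of mining concession: 320000 × cos(48.1°) = 320000 × 0.6678 = 213700 km².
True area of island: 98400 × cos(28.8°) = 98400 × 0.8763 = 86230 km².
Ratio = 213700 / 86230 ≈ 2.48.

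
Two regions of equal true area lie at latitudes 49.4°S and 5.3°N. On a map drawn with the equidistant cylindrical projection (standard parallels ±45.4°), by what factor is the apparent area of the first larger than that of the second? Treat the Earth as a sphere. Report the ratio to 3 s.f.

In the equirectangular projection with standard parallel φ₀ = 45.4° (x = Rλ cos φ₀, y = Rφ), meridians are true-scale (h = 1) and the parallel scale is k = cos φ₀ / cos φ.
Areal scale at 49.4°: h·k = 1.000 × 1.079 = 1.079.
Areal scale at 5.3°: h·k = 1.000 × 0.7052 = 0.7052.
Ratio = 1.079/0.7052 ≈ 1.53.

1.53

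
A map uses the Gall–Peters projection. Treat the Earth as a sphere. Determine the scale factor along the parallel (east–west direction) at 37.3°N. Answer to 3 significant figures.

0.889

The Gall–Peters projection is cylindrical equal-area with φ₀ = 45°. A cylindrical equal-area projection with standard parallel φ₀ has meridian scale h = cos φ / cos φ₀ and parallel scale k = cos φ₀ / cos φ (so areas are preserved, h·k = 1).
k = cos 45° / cos 37.3° = 0.7071/0.7955 = 0.8889.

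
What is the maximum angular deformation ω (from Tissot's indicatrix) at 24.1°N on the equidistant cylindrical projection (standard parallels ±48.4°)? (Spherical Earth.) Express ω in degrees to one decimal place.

With standard parallel φ₀ = 48.4°, the equirectangular projection gives x = Rλ cos φ₀, y = Rφ, so h = 1 and k = cos 48.4° / cos φ.
At 24.1°: h = 1.000, k = 0.7273; principal scales a = 1.000, b = 0.7273.
sin(ω/2) = (a − b)/(a + b) = 0.2727/1.727 = 0.1579, so ω = 2 arcsin(0.1579) ≈ 18.2°.

18.2°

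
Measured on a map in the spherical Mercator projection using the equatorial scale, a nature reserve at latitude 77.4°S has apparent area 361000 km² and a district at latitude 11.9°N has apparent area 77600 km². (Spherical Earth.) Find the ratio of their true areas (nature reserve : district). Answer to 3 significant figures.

On Mercator the areal scale is sec²φ, so true area = apparent × cos²φ.
True area of nature reserve: 361000 × cos²(77.4°) = 361000 × 0.04759 = 17180 km².
True area of district: 77600 × cos²(11.9°) = 77600 × 0.9575 = 74300 km².
Ratio = 17180 / 74300 ≈ 0.231.

0.231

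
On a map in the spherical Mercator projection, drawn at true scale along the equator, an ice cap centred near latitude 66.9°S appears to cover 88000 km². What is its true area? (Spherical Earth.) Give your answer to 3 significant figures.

13500 km²

The Mercator projection is conformal; its linear scale factor is the same in every direction and equals sec φ = 1/cos φ.
Areal scale = k² = sec²φ = 1/cos²(66.9°) = 1/0.3923² = 6.497.
True area = apparent / (areal scale) = 88000 / 6.497 ≈ 13500 km².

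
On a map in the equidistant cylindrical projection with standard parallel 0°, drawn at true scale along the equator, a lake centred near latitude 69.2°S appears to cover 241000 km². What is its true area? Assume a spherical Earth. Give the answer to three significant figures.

85600 km²

In the plate carrée (x = Rλ, y = Rφ), meridians are true-scale (h = 1) and parallels are stretched by k = sec φ.
Areal scale = h·k = 1 × sec φ; at 69.2°, h = 1.000, k = 2.816, so h·k = 2.816.
True area = apparent / (areal scale) = 241000 / 2.816 ≈ 85600 km².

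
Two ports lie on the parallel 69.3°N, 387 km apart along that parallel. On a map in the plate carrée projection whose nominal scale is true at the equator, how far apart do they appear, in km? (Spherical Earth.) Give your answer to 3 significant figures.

For the equirectangular projection with φ₀ = 0 (plate carrée), h = 1 along meridians and k = sec φ along parallels.
Along the parallel, k = sec 69.3° = 1/0.3535 = 2.829.
Map distance = 387 × 2.829 ≈ 1090 km.

1090 km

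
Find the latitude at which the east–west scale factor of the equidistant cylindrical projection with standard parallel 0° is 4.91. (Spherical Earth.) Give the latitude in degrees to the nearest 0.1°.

78.2°

Plate carrée: h = 1, k = sec φ along parallels.
sec φ = 4.91  ⇒  cos φ = 0.2037  ⇒  φ ≈ 78.2°.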